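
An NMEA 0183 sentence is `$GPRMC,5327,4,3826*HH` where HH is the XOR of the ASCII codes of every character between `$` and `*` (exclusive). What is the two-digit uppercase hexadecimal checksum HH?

5F

XOR the ASCII codes of the payload characters:
  'G' = 0x47 → acc = 0x47
  'P' = 0x50 → acc = 0x17
  'R' = 0x52 → acc = 0x45
  'M' = 0x4D → acc = 0x08
  'C' = 0x43 → acc = 0x4B
  ',' = 0x2C → acc = 0x67
  '5' = 0x35 → acc = 0x52
  '3' = 0x33 → acc = 0x61
  '2' = 0x32 → acc = 0x53
  '7' = 0x37 → acc = 0x64
  ',' = 0x2C → acc = 0x48
  '4' = 0x34 → acc = 0x7C
  ',' = 0x2C → acc = 0x50
  '3' = 0x33 → acc = 0x63
  '8' = 0x38 → acc = 0x5B
  '2' = 0x32 → acc = 0x69
  '6' = 0x36 → acc = 0x5F
Checksum = 0x5F.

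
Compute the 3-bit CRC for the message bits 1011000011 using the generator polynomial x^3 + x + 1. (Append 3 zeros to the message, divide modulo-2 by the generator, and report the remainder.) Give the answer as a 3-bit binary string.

101

Append 3 zeros: 1011000011000. Divide by 1011 (XOR where the leading bit is 1):
  pos 0: 1011 XOR 1011 = 0000
  pos 8: 1100 XOR 1011 = 0111
  pos 9: 1110 XOR 1011 = 0101
Remainder (last 3 bits) = 101. This is the CRC / FCS.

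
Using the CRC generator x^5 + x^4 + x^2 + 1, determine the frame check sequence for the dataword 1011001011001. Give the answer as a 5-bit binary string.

Append 5 zeros: 101100101100100000. Divide by 110101 (XOR where the leading bit is 1):
  pos 0: 101100 XOR 110101 = 011001
  pos 1: 110011 XOR 110101 = 000110
  pos 4: 110011 XOR 110101 = 000110
  pos 7: 110001 XOR 110101 = 000100
  pos 10: 100000 XOR 110101 = 010101
  pos 11: 101010 XOR 110101 = 011111
  pos 12: 111110 XOR 110101 = 001011
Remainder (last 5 bits) = 01011. This is the CRC / FCS.

01011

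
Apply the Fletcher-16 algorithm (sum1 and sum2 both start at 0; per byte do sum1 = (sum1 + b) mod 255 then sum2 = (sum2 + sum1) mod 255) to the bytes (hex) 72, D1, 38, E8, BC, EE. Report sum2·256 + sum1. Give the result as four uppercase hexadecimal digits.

CB11

Running sums (mod 255):
  after byte 0 (72): sum1=114, sum2=114
  after byte 1 (D1): sum1=68, sum2=182
  after byte 2 (38): sum1=124, sum2=51
  after byte 3 (E8): sum1=101, sum2=152
  after byte 4 (BC): sum1=34, sum2=186
  after byte 5 (EE): sum1=17, sum2=203
Checksum = sum2·256 + sum1 = 203·256 + 17 = 51985 = 0xCB11.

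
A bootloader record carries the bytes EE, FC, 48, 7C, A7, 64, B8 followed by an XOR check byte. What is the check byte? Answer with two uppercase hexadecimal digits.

5D

XOR the bytes together:
  start with 0xEE
  0xEE ⊕ 0xFC = 0x12
  0x12 ⊕ 0x48 = 0x5A
  0x5A ⊕ 0x7C = 0x26
  0x26 ⊕ 0xA7 = 0x81
  0x81 ⊕ 0x64 = 0xE5
  0xE5 ⊕ 0xB8 = 0x5D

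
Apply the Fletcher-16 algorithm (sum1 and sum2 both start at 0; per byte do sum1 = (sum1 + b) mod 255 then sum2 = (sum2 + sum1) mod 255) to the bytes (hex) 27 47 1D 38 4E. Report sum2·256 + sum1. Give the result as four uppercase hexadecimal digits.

F612

Running sums (mod 255):
  after byte 0 (27): sum1=39, sum2=39
  after byte 1 (47): sum1=110, sum2=149
  after byte 2 (1D): sum1=139, sum2=33
  after byte 3 (38): sum1=195, sum2=228
  after byte 4 (4E): sum1=18, sum2=246
Checksum = sum2·256 + sum1 = 246·256 + 18 = 62994 = 0xF612.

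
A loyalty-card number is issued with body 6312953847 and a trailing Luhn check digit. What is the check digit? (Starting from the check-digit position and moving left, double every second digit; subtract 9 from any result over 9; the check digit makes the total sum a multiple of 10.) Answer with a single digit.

4

Partial digits right→left: 7 4 8 3 5 9 2 1 3 6
Double every second digit counting from the check-digit position (so the 1st, 3rd, 5th, ... of the partial from the right).
  doubled (with −9 where >9): 5 7 1 4 6 → sum 23
  kept as-is: 4 3 9 1 6 → sum 23
Total = 23 + 23 = 46.
Check digit = (10 − (46 mod 10)) mod 10 = 4.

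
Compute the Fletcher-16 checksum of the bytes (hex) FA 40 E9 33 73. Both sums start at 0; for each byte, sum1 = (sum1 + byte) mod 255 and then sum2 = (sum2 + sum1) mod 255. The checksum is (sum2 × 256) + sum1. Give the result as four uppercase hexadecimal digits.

Running sums (mod 255):
  after byte 0 (FA): sum1=250, sum2=250
  after byte 1 (40): sum1=59, sum2=54
  after byte 2 (E9): sum1=37, sum2=91
  after byte 3 (33): sum1=88, sum2=179
  after byte 4 (73): sum1=203, sum2=127
Checksum = sum2·256 + sum1 = 127·256 + 203 = 32715 = 0x7FCB.

7FCB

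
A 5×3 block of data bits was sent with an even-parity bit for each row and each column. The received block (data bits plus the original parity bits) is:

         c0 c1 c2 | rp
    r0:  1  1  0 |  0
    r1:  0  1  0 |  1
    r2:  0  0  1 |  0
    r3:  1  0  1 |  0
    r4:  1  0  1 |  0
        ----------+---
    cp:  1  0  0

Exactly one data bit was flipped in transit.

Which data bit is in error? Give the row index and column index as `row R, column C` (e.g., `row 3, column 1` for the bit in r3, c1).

row 2, column 2

Recompute each row's even parity and compare to rp:
  r0: data parity 0, sent rp 0 → ok
  r1: data parity 1, sent rp 1 → ok
  r2: data parity 1, sent rp 0 → mismatch
  r3: data parity 0, sent rp 0 → ok
  r4: data parity 0, sent rp 0 → ok
Recompute each column's even parity and compare to cp:
  c0: data parity 1, sent cp 1 → ok
  c1: data parity 0, sent cp 0 → ok
  c2: data parity 1, sent cp 0 → mismatch
Exactly one row (r2) and one column (c2) fail → the flipped bit is at their intersection.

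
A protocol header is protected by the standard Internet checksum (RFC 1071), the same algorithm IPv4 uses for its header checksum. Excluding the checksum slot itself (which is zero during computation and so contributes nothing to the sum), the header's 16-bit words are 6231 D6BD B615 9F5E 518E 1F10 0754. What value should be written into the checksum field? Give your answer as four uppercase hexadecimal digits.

One's-complement addition (fold any carry out of bit 15 back into bit 0):
  0x6231 + 0xD6BD = 0x138EE → wrap carry → 0x38EF
  0x38EF + 0xB615 = 0x0EF04
  0xEF04 + 0x9F5E = 0x18E62 → wrap carry → 0x8E63
  0x8E63 + 0x518E = 0x0DFF1
  0xDFF1 + 0x1F10 = 0x0FF01
  0xFF01 + 0x0754 = 0x10655 → wrap carry → 0x0656
One's-complement sum = 0x0656.
Checksum = ~0x0656 & 0xFFFF = 0xF9A9.

F9A9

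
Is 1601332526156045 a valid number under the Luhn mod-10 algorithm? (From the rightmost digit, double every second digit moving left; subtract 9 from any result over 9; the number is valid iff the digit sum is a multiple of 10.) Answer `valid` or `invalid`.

From the right, keep odd positions and double even positions (subtract 9 from any doubled value over 9):
  doubled (positions 2,4,...): 8 3 2 4 4 6 0 2 → sum 29
  kept (positions 1,3,...): 5 0 5 6 5 3 1 6 → sum 31
Total = 60.
60 mod 10 = 0, so the number is valid.

valid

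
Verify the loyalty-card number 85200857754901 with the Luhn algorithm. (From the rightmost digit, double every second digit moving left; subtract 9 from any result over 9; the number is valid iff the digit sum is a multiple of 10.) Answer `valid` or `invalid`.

valid

From the right, keep odd positions and double even positions (subtract 9 from any doubled value over 9):
  doubled (positions 2,4,...): 0 8 5 1 0 4 7 → sum 25
  kept (positions 1,3,...): 1 9 5 7 8 0 5 → sum 35
Total = 60.
60 mod 10 = 0, so the number is valid.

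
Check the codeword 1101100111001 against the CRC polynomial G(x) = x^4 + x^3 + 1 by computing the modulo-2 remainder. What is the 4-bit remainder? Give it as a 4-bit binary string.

1110

Modulo-2 division of 1101100111001 by 11001:
  pos 0: 11011 XOR 11001 = 00010
  pos 3: 10001 XOR 11001 = 01000
  pos 4: 10001 XOR 11001 = 01000
  pos 5: 10001 XOR 11001 = 01000
  pos 6: 10000 XOR 11001 = 01001
  pos 7: 10010 XOR 11001 = 01011
  pos 8: 10111 XOR 11001 = 01110
Remainder = 1110 (nonzero — an error is detected).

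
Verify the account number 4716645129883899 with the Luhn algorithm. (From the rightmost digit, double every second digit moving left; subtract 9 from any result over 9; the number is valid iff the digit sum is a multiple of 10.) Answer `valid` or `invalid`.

invalid

From the right, keep odd positions and double even positions (subtract 9 from any doubled value over 9):
  doubled (positions 2,4,...): 9 6 7 4 1 3 2 8 → sum 40
  kept (positions 1,3,...): 9 8 8 9 1 4 6 7 → sum 52
Total = 92.
92 mod 10 = 2, so the number is invalid.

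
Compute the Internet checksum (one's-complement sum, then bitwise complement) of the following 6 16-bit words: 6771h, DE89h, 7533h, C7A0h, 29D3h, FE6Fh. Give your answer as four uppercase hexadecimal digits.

One's-complement addition (fold any carry out of bit 15 back into bit 0):
  0x6771 + 0xDE89 = 0x145FA → wrap carry → 0x45FB
  0x45FB + 0x7533 = 0x0BB2E
  0xBB2E + 0xC7A0 = 0x182CE → wrap carry → 0x82CF
  0x82CF + 0x29D3 = 0x0ACA2
  0xACA2 + 0xFE6F = 0x1AB11 → wrap carry → 0xAB12
One's-complement sum = 0xAB12.
Checksum = ~0xAB12 & 0xFFFF = 0x54ED.

54ED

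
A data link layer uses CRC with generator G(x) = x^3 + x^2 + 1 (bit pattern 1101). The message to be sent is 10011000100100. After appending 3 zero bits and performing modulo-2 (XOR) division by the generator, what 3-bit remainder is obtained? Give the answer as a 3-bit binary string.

Append 3 zeros: 10011000100100000. Divide by 1101 (XOR where the leading bit is 1):
  pos 0: 1001 XOR 1101 = 0100
  pos 1: 1001 XOR 1101 = 0100
  pos 2: 1000 XOR 1101 = 0101
  pos 3: 1010 XOR 1101 = 0111
  pos 4: 1110 XOR 1101 = 0011
  pos 6: 1110 XOR 1101 = 0011
  pos 8: 1101 XOR 1101 = 0000
Remainder (last 3 bits) = 000. This is the CRC / FCS.

000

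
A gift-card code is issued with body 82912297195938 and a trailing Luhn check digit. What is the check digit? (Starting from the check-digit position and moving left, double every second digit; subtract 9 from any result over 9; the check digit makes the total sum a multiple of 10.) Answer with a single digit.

3

Partial digits right→left: 8 3 9 5 9 1 7 9 2 2 1 9 2 8
Double every second digit counting from the check-digit position (so the 1st, 3rd, 5th, ... of the partial from the right).
  doubled (with −9 where >9): 7 9 9 5 4 2 4 → sum 40
  kept as-is: 3 5 1 9 2 9 8 → sum 37
Total = 40 + 37 = 77.
Check digit = (10 − (77 mod 10)) mod 10 = 3.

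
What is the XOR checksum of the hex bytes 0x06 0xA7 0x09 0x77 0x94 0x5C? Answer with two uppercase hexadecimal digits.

XOR the bytes together:
  start with 0x06
  0x06 ⊕ 0xA7 = 0xA1
  0xA1 ⊕ 0x09 = 0xA8
  0xA8 ⊕ 0x77 = 0xDF
  0xDF ⊕ 0x94 = 0x4B
  0x4B ⊕ 0x5C = 0x17

17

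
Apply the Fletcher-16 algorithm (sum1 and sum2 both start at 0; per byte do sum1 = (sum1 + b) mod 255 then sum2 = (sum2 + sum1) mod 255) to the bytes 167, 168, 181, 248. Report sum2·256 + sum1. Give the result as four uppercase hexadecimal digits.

Running sums (mod 255):
  after byte 0 (167): sum1=167, sum2=167
  after byte 1 (168): sum1=80, sum2=247
  after byte 2 (181): sum1=6, sum2=253
  after byte 3 (248): sum1=254, sum2=252
Checksum = sum2·256 + sum1 = 252·256 + 254 = 64766 = 0xFCFE.

FCFE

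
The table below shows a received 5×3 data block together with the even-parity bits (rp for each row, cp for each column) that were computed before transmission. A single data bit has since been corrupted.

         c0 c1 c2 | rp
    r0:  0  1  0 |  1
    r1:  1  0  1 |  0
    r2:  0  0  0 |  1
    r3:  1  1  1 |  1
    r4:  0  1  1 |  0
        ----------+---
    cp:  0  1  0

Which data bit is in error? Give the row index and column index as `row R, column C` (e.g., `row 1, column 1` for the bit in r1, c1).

row 2, column 2

Recompute each row's even parity and compare to rp:
  r0: data parity 1, sent rp 1 → ok
  r1: data parity 0, sent rp 0 → ok
  r2: data parity 0, sent rp 1 → mismatch
  r3: data parity 1, sent rp 1 → ok
  r4: data parity 0, sent rp 0 → ok
Recompute each column's even parity and compare to cp:
  c0: data parity 0, sent cp 0 → ok
  c1: data parity 1, sent cp 1 → ok
  c2: data parity 1, sent cp 0 → mismatch
Exactly one row (r2) and one column (c2) fail → the flipped bit is at their intersection.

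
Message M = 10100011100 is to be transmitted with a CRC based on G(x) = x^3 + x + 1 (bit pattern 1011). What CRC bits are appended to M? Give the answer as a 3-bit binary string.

Append 3 zeros: 10100011100000. Divide by 1011 (XOR where the leading bit is 1):
  pos 0: 1010 XOR 1011 = 0001
  pos 3: 1001 XOR 1011 = 0010
  pos 5: 1011 XOR 1011 = 0000
Remainder (last 3 bits) = 000. This is the CRC / FCS.

000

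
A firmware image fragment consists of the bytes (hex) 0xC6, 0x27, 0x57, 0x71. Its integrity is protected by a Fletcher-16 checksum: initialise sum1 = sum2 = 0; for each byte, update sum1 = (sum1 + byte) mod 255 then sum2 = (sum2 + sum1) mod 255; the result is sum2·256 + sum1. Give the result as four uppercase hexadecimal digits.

Running sums (mod 255):
  after byte 0 (0xC6): sum1=198, sum2=198
  after byte 1 (0x27): sum1=237, sum2=180
  after byte 2 (0x57): sum1=69, sum2=249
  after byte 3 (0x71): sum1=182, sum2=176
Checksum = sum2·256 + sum1 = 176·256 + 182 = 45238 = 0xB0B6.

B0B6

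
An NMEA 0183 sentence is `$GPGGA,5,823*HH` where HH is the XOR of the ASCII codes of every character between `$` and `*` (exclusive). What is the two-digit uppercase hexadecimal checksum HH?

XOR the ASCII codes of the payload characters:
  'G' = 0x47 → acc = 0x47
  'P' = 0x50 → acc = 0x17
  'G' = 0x47 → acc = 0x50
  'G' = 0x47 → acc = 0x17
  'A' = 0x41 → acc = 0x56
  ',' = 0x2C → acc = 0x7A
  '5' = 0x35 → acc = 0x4F
  ',' = 0x2C → acc = 0x63
  '8' = 0x38 → acc = 0x5B
  '2' = 0x32 → acc = 0x69
  '3' = 0x33 → acc = 0x5A
Checksum = 0x5A.

5A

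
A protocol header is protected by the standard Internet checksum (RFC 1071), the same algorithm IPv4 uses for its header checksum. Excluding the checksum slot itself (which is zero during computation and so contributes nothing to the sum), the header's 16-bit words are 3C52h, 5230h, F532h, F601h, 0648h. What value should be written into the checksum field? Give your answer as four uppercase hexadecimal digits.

One's-complement addition (fold any carry out of bit 15 back into bit 0):
  0x3C52 + 0x5230 = 0x08E82
  0x8E82 + 0xF532 = 0x183B4 → wrap carry → 0x83B5
  0x83B5 + 0xF601 = 0x179B6 → wrap carry → 0x79B7
  0x79B7 + 0x0648 = 0x07FFF
One's-complement sum = 0x7FFF.
Checksum = ~0x7FFF & 0xFFFF = 0x8000.

8000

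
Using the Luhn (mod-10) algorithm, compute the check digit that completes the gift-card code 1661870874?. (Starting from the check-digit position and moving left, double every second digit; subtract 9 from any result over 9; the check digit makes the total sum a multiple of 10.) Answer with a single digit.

3

Partial digits right→left: 4 7 8 0 7 8 1 6 6 1
Double every second digit counting from the check-digit position (so the 1st, 3rd, 5th, ... of the partial from the right).
  doubled (with −9 where >9): 8 7 5 2 3 → sum 25
  kept as-is: 7 0 8 6 1 → sum 22
Total = 25 + 22 = 47.
Check digit = (10 − (47 mod 10)) mod 10 = 3.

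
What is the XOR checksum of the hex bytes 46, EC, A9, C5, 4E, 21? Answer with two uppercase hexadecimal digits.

XOR the bytes together:
  start with 0x46
  0x46 ⊕ 0xEC = 0xAA
  0xAA ⊕ 0xA9 = 0x03
  0x03 ⊕ 0xC5 = 0xC6
  0xC6 ⊕ 0x4E = 0x88
  0x88 ⊕ 0x21 = 0xA9

A9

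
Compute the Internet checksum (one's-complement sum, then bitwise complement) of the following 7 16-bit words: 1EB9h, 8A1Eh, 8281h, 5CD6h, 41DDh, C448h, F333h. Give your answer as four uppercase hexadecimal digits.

One's-complement addition (fold any carry out of bit 15 back into bit 0):
  0x1EB9 + 0x8A1E = 0x0A8D7
  0xA8D7 + 0x8281 = 0x12B58 → wrap carry → 0x2B59
  0x2B59 + 0x5CD6 = 0x0882F
  0x882F + 0x41DD = 0x0CA0C
  0xCA0C + 0xC448 = 0x18E54 → wrap carry → 0x8E55
  0x8E55 + 0xF333 = 0x18188 → wrap carry → 0x8189
One's-complement sum = 0x8189.
Checksum = ~0x8189 & 0xFFFF = 0x7E76.

7E76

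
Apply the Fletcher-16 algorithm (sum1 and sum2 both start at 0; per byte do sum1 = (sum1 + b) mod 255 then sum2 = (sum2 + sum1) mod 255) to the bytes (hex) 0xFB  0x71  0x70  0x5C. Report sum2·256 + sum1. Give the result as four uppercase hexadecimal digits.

Running sums (mod 255):
  after byte 0 (0xFB): sum1=251, sum2=251
  after byte 1 (0x71): sum1=109, sum2=105
  after byte 2 (0x70): sum1=221, sum2=71
  after byte 3 (0x5C): sum1=58, sum2=129
Checksum = sum2·256 + sum1 = 129·256 + 58 = 33082 = 0x813A.

813A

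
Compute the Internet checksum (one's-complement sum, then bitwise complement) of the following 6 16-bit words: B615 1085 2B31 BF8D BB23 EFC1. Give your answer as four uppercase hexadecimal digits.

A3C0

One's-complement addition (fold any carry out of bit 15 back into bit 0):
  0xB615 + 0x1085 = 0x0C69A
  0xC69A + 0x2B31 = 0x0F1CB
  0xF1CB + 0xBF8D = 0x1B158 → wrap carry → 0xB159
  0xB159 + 0xBB23 = 0x16C7C → wrap carry → 0x6C7D
  0x6C7D + 0xEFC1 = 0x15C3E → wrap carry → 0x5C3F
One's-complement sum = 0x5C3F.
Checksum = ~0x5C3F & 0xFFFF = 0xA3C0.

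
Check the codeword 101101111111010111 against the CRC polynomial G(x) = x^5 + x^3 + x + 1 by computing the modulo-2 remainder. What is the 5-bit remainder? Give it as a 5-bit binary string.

Modulo-2 division of 101101111111010111 by 101011:
  pos 0: 101101 XOR 101011 = 000110
  pos 3: 110111 XOR 101011 = 011100
  pos 4: 111001 XOR 101011 = 010010
  pos 5: 100101 XOR 101011 = 001110
  pos 7: 111010 XOR 101011 = 010001
  pos 8: 100011 XOR 101011 = 001000
  pos 10: 100001 XOR 101011 = 001010
  pos 12: 101011 XOR 101011 = 000000
Remainder = 00000 (zero — the frame passes the CRC check).

00000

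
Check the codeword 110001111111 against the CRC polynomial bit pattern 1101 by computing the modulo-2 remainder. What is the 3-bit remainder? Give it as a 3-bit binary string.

010

Modulo-2 division of 110001111111 by 1101:
  pos 0: 1100 XOR 1101 = 0001
  pos 3: 1011 XOR 1101 = 0110
  pos 4: 1101 XOR 1101 = 0000
  pos 8: 1111 XOR 1101 = 0010
Remainder = 010 (nonzero — an error is detected).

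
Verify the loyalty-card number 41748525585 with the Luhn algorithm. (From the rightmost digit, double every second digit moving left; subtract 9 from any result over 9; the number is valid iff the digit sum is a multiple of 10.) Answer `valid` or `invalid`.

From the right, keep odd positions and double even positions (subtract 9 from any doubled value over 9):
  doubled (positions 2,4,...): 7 1 1 8 2 → sum 19
  kept (positions 1,3,...): 5 5 2 8 7 4 → sum 31
Total = 50.
50 mod 10 = 0, so the number is valid.

valid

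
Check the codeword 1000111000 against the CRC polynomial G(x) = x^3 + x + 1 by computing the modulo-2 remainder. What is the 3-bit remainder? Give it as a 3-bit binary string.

Modulo-2 division of 1000111000 by 1011:
  pos 0: 1000 XOR 1011 = 0011
  pos 2: 1111 XOR 1011 = 0100
  pos 3: 1001 XOR 1011 = 0010
  pos 5: 1000 XOR 1011 = 0011
Remainder = 110 (nonzero — an error is detected).

110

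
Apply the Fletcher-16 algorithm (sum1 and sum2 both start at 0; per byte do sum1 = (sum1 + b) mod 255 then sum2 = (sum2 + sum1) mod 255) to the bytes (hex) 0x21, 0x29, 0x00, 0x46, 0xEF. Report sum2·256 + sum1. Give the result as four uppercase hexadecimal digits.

C680

Running sums (mod 255):
  after byte 0 (0x21): sum1=33, sum2=33
  after byte 1 (0x29): sum1=74, sum2=107
  after byte 2 (0x00): sum1=74, sum2=181
  after byte 3 (0x46): sum1=144, sum2=70
  after byte 4 (0xEF): sum1=128, sum2=198
Checksum = sum2·256 + sum1 = 198·256 + 128 = 50816 = 0xC680.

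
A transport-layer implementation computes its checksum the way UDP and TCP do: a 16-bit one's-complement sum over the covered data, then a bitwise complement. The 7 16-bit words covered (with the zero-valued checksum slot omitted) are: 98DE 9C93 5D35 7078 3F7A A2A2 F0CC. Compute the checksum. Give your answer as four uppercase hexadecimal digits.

One's-complement addition (fold any carry out of bit 15 back into bit 0):
  0x98DE + 0x9C93 = 0x13571 → wrap carry → 0x3572
  0x3572 + 0x5D35 = 0x092A7
  0x92A7 + 0x7078 = 0x1031F → wrap carry → 0x0320
  0x0320 + 0x3F7A = 0x0429A
  0x429A + 0xA2A2 = 0x0E53C
  0xE53C + 0xF0CC = 0x1D608 → wrap carry → 0xD609
One's-complement sum = 0xD609.
Checksum = ~0xD609 & 0xFFFF = 0x29F6.

29F6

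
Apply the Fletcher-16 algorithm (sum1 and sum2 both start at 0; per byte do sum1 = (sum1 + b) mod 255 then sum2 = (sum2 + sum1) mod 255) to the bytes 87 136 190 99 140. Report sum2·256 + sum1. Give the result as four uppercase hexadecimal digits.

668E

Running sums (mod 255):
  after byte 0 (87): sum1=87, sum2=87
  after byte 1 (136): sum1=223, sum2=55
  after byte 2 (190): sum1=158, sum2=213
  after byte 3 (99): sum1=2, sum2=215
  after byte 4 (140): sum1=142, sum2=102
Checksum = sum2·256 + sum1 = 102·256 + 142 = 26254 = 0x668E.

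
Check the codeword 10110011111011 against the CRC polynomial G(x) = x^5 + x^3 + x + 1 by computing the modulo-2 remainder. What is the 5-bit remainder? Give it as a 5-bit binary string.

Modulo-2 division of 10110011111011 by 101011:
  pos 0: 101100 XOR 101011 = 000111
  pos 3: 111111 XOR 101011 = 010100
  pos 4: 101001 XOR 101011 = 000010
  pos 8: 101011 XOR 101011 = 000000
Remainder = 00000 (zero — the frame passes the CRC check).

00000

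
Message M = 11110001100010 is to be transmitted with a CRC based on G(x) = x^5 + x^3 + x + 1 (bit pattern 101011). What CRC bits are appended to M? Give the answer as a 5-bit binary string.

Append 5 zeros: 1111000110001000000. Divide by 101011 (XOR where the leading bit is 1):
  pos 0: 111100 XOR 101011 = 010111
  pos 1: 101110 XOR 101011 = 000101
  pos 4: 101110 XOR 101011 = 000101
  pos 7: 101001 XOR 101011 = 000010
  pos 11: 100000 XOR 101011 = 001011
  pos 13: 101100 XOR 101011 = 000111
Remainder (last 5 bits) = 00111. This is the CRC / FCS.

00111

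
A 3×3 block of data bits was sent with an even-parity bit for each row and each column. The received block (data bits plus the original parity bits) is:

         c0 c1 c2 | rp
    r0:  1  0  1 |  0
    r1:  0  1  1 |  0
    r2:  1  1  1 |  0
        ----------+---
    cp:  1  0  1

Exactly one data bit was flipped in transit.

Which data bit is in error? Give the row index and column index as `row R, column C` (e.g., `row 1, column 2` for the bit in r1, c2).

Recompute each row's even parity and compare to rp:
  r0: data parity 0, sent rp 0 → ok
  r1: data parity 0, sent rp 0 → ok
  r2: data parity 1, sent rp 0 → mismatch
Recompute each column's even parity and compare to cp:
  c0: data parity 0, sent cp 1 → mismatch
  c1: data parity 0, sent cp 0 → ok
  c2: data parity 1, sent cp 1 → ok
Exactly one row (r2) and one column (c0) fail → the flipped bit is at their intersection.

row 2, column 0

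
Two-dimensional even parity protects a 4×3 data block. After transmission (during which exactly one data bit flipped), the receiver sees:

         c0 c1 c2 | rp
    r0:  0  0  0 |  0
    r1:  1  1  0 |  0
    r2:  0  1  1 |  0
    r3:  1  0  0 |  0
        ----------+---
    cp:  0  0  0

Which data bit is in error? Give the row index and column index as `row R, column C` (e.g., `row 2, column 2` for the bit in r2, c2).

row 3, column 2

Recompute each row's even parity and compare to rp:
  r0: data parity 0, sent rp 0 → ok
  r1: data parity 0, sent rp 0 → ok
  r2: data parity 0, sent rp 0 → ok
  r3: data parity 1, sent rp 0 → mismatch
Recompute each column's even parity and compare to cp:
  c0: data parity 0, sent cp 0 → ok
  c1: data parity 0, sent cp 0 → ok
  c2: data parity 1, sent cp 0 → mismatch
Exactly one row (r3) and one column (c2) fail → the flipped bit is at their intersection.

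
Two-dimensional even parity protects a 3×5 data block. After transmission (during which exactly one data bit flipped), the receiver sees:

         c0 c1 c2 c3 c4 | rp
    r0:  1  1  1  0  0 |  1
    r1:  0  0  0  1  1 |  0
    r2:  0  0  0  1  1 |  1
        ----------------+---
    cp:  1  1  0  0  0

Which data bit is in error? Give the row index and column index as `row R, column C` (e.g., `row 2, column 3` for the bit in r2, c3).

Recompute each row's even parity and compare to rp:
  r0: data parity 1, sent rp 1 → ok
  r1: data parity 0, sent rp 0 → ok
  r2: data parity 0, sent rp 1 → mismatch
Recompute each column's even parity and compare to cp:
  c0: data parity 1, sent cp 1 → ok
  c1: data parity 1, sent cp 1 → ok
  c2: data parity 1, sent cp 0 → mismatch
  c3: data parity 0, sent cp 0 → ok
  c4: data parity 0, sent cp 0 → ok
Exactly one row (r2) and one column (c2) fail → the flipped bit is at their intersection.

row 2, column 2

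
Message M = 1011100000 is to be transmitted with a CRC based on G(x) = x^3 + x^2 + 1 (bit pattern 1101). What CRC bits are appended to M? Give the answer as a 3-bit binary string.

000

Append 3 zeros: 1011100000000. Divide by 1101 (XOR where the leading bit is 1):
  pos 0: 1011 XOR 1101 = 0110
  pos 1: 1101 XOR 1101 = 0000
Remainder (last 3 bits) = 000. This is the CRC / FCS.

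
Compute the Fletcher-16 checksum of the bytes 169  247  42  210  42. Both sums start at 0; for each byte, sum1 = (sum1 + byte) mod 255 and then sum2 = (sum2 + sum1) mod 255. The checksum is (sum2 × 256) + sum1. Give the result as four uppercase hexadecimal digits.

Running sums (mod 255):
  after byte 0 (169): sum1=169, sum2=169
  after byte 1 (247): sum1=161, sum2=75
  after byte 2 (42): sum1=203, sum2=23
  after byte 3 (210): sum1=158, sum2=181
  after byte 4 (42): sum1=200, sum2=126
Checksum = sum2·256 + sum1 = 126·256 + 200 = 32456 = 0x7EC8.

7EC8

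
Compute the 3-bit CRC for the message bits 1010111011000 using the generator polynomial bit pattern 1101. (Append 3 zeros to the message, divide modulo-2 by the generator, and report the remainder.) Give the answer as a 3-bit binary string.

101

Append 3 zeros: 1010111011000000. Divide by 1101 (XOR where the leading bit is 1):
  pos 0: 1010 XOR 1101 = 0111
  pos 1: 1111 XOR 1101 = 0010
  pos 3: 1011 XOR 1101 = 0110
  pos 4: 1100 XOR 1101 = 0001
  pos 7: 1110 XOR 1101 = 0011
  pos 9: 1100 XOR 1101 = 0001
  pos 12: 1000 XOR 1101 = 0101
Remainder (last 3 bits) = 101. This is the CRC / FCS.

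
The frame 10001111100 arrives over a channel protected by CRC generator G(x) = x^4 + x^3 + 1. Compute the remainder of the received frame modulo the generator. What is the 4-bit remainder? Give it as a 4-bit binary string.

Modulo-2 division of 10001111100 by 11001:
  pos 0: 10001 XOR 11001 = 01000
  pos 1: 10001 XOR 11001 = 01000
  pos 2: 10001 XOR 11001 = 01000
  pos 3: 10001 XOR 11001 = 01000
  pos 4: 10001 XOR 11001 = 01000
  pos 5: 10000 XOR 11001 = 01001
  pos 6: 10010 XOR 11001 = 01011
Remainder = 1011 (nonzero — an error is detected).

1011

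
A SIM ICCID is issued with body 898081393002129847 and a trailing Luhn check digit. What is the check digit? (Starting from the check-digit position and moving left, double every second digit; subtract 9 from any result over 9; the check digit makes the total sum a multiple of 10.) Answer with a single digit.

6

Partial digits right→left: 7 4 8 9 2 1 2 0 0 3 9 3 1 8 0 8 9 8
Double every second digit counting from the check-digit position (so the 1st, 3rd, 5th, ... of the partial from the right).
  doubled (with −9 where >9): 5 7 4 4 0 9 2 0 9 → sum 40
  kept as-is: 4 9 1 0 3 3 8 8 8 → sum 44
Total = 40 + 44 = 84.
Check digit = (10 − (84 mod 10)) mod 10 = 6.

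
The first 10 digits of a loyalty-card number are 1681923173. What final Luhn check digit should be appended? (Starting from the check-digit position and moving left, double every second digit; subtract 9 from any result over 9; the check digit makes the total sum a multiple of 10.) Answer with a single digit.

Partial digits right→left: 3 7 1 3 2 9 1 8 6 1
Double every second digit counting from the check-digit position (so the 1st, 3rd, 5th, ... of the partial from the right).
  doubled (with −9 where >9): 6 2 4 2 3 → sum 17
  kept as-is: 7 3 9 8 1 → sum 28
Total = 17 + 28 = 45.
Check digit = (10 − (45 mod 10)) mod 10 = 5.

5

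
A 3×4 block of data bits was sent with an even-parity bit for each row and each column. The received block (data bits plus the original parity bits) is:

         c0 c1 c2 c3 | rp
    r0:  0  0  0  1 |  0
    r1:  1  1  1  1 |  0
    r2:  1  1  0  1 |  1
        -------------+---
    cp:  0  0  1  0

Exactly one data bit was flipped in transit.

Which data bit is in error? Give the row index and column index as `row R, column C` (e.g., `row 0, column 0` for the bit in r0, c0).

Recompute each row's even parity and compare to rp:
  r0: data parity 1, sent rp 0 → mismatch
  r1: data parity 0, sent rp 0 → ok
  r2: data parity 1, sent rp 1 → ok
Recompute each column's even parity and compare to cp:
  c0: data parity 0, sent cp 0 → ok
  c1: data parity 0, sent cp 0 → ok
  c2: data parity 1, sent cp 1 → ok
  c3: data parity 1, sent cp 0 → mismatch
Exactly one row (r0) and one column (c3) fail → the flipped bit is at their intersection.

row 0, column 3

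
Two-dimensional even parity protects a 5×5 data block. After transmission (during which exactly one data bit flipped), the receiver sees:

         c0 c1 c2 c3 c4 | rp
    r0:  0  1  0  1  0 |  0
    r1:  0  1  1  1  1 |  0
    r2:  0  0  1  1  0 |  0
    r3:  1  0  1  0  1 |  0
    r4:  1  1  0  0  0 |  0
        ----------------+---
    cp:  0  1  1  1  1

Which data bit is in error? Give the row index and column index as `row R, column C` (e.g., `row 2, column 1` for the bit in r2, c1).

Recompute each row's even parity and compare to rp:
  r0: data parity 0, sent rp 0 → ok
  r1: data parity 0, sent rp 0 → ok
  r2: data parity 0, sent rp 0 → ok
  r3: data parity 1, sent rp 0 → mismatch
  r4: data parity 0, sent rp 0 → ok
Recompute each column's even parity and compare to cp:
  c0: data parity 0, sent cp 0 → ok
  c1: data parity 1, sent cp 1 → ok
  c2: data parity 1, sent cp 1 → ok
  c3: data parity 1, sent cp 1 → ok
  c4: data parity 0, sent cp 1 → mismatch
Exactly one row (r3) and one column (c4) fail → the flipped bit is at their intersection.

row 3, column 4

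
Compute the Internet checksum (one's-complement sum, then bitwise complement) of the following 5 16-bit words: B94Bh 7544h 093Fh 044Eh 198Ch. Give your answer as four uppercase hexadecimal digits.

One's-complement addition (fold any carry out of bit 15 back into bit 0):
  0xB94B + 0x7544 = 0x12E8F → wrap carry → 0x2E90
  0x2E90 + 0x093F = 0x037CF
  0x37CF + 0x044E = 0x03C1D
  0x3C1D + 0x198C = 0x055A9
One's-complement sum = 0x55A9.
Checksum = ~0x55A9 & 0xFFFF = 0xAA56.

AA56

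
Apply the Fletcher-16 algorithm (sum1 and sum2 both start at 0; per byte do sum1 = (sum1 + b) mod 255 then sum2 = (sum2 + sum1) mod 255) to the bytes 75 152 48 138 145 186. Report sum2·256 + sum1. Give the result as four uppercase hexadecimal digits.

Running sums (mod 255):
  after byte 0 (75): sum1=75, sum2=75
  after byte 1 (152): sum1=227, sum2=47
  after byte 2 (48): sum1=20, sum2=67
  after byte 3 (138): sum1=158, sum2=225
  after byte 4 (145): sum1=48, sum2=18
  after byte 5 (186): sum1=234, sum2=252
Checksum = sum2·256 + sum1 = 252·256 + 234 = 64746 = 0xFCEA.

FCEA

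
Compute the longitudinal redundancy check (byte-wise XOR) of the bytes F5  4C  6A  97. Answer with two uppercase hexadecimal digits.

XOR the bytes together:
  start with 0xF5
  0xF5 ⊕ 0x4C = 0xB9
  0xB9 ⊕ 0x6A = 0xD3
  0xD3 ⊕ 0x97 = 0x44

44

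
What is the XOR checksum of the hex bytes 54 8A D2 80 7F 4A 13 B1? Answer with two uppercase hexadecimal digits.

1B

XOR the bytes together:
  start with 0x54
  0x54 ⊕ 0x8A = 0xDE
  0xDE ⊕ 0xD2 = 0x0C
  0x0C ⊕ 0x80 = 0x8C
  0x8C ⊕ 0x7F = 0xF3
  0xF3 ⊕ 0x4A = 0xB9
  0xB9 ⊕ 0x13 = 0xAA
  0xAA ⊕ 0xB1 = 0x1B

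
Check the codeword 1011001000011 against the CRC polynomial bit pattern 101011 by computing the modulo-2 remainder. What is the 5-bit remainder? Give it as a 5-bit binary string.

Modulo-2 division of 1011001000011 by 101011:
  pos 0: 101100 XOR 101011 = 000111
  pos 3: 111100 XOR 101011 = 010111
  pos 4: 101110 XOR 101011 = 000101
  pos 7: 101011 XOR 101011 = 000000
Remainder = 00000 (zero — the frame passes the CRC check).

00000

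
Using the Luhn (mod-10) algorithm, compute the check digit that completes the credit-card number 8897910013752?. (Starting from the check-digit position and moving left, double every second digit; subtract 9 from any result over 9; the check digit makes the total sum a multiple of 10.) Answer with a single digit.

Partial digits right→left: 2 5 7 3 1 0 0 1 9 7 9 8 8
Double every second digit counting from the check-digit position (so the 1st, 3rd, 5th, ... of the partial from the right).
  doubled (with −9 where >9): 4 5 2 0 9 9 7 → sum 36
  kept as-is: 5 3 0 1 7 8 → sum 24
Total = 36 + 24 = 60.
Check digit = (10 − (60 mod 10)) mod 10 = 0.

0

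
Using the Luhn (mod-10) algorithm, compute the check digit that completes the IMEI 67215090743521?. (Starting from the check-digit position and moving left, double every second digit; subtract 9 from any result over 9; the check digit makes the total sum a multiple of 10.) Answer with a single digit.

8

Partial digits right→left: 1 2 5 3 4 7 0 9 0 5 1 2 7 6
Double every second digit counting from the check-digit position (so the 1st, 3rd, 5th, ... of the partial from the right).
  doubled (with −9 where >9): 2 1 8 0 0 2 5 → sum 18
  kept as-is: 2 3 7 9 5 2 6 → sum 34
Total = 18 + 34 = 52.
Check digit = (10 − (52 mod 10)) mod 10 = 8.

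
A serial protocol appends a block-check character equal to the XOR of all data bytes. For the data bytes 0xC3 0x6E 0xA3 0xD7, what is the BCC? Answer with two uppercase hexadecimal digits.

XOR the bytes together:
  start with 0xC3
  0xC3 ⊕ 0x6E = 0xAD
  0xAD ⊕ 0xA3 = 0x0E
  0x0E ⊕ 0xD7 = 0xD9

D9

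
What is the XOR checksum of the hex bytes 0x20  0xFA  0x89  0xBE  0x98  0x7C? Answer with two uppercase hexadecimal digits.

09

XOR the bytes together:
  start with 0x20
  0x20 ⊕ 0xFA = 0xDA
  0xDA ⊕ 0x89 = 0x53
  0x53 ⊕ 0xBE = 0xED
  0xED ⊕ 0x98 = 0x75
  0x75 ⊕ 0x7C = 0x09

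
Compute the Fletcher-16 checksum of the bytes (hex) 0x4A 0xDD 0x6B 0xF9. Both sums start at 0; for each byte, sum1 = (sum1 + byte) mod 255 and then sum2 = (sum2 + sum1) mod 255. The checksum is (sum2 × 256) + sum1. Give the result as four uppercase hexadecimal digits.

938D

Running sums (mod 255):
  after byte 0 (0x4A): sum1=74, sum2=74
  after byte 1 (0xDD): sum1=40, sum2=114
  after byte 2 (0x6B): sum1=147, sum2=6
  after byte 3 (0xF9): sum1=141, sum2=147
Checksum = sum2·256 + sum1 = 147·256 + 141 = 37773 = 0x938D.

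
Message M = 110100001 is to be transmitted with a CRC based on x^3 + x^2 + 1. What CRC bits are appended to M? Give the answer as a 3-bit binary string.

Append 3 zeros: 110100001000. Divide by 1101 (XOR where the leading bit is 1):
  pos 0: 1101 XOR 1101 = 0000
  pos 8: 1000 XOR 1101 = 0101
Remainder (last 3 bits) = 101. This is the CRC / FCS.

101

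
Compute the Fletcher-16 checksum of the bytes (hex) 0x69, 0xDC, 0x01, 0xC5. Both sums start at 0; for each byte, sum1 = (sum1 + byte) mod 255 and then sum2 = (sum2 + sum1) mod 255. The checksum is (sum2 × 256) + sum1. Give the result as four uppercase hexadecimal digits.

Running sums (mod 255):
  after byte 0 (0x69): sum1=105, sum2=105
  after byte 1 (0xDC): sum1=70, sum2=175
  after byte 2 (0x01): sum1=71, sum2=246
  after byte 3 (0xC5): sum1=13, sum2=4
Checksum = sum2·256 + sum1 = 4·256 + 13 = 1037 = 0x040D.

040D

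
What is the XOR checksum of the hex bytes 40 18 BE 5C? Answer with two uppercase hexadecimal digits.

XOR the bytes together:
  start with 0x40
  0x40 ⊕ 0x18 = 0x58
  0x58 ⊕ 0xBE = 0xE6
  0xE6 ⊕ 0x5C = 0xBA

BA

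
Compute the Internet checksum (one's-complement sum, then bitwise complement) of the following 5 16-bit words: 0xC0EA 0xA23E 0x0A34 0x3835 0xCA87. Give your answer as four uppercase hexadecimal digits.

8FE5

One's-complement addition (fold any carry out of bit 15 back into bit 0):
  0xC0EA + 0xA23E = 0x16328 → wrap carry → 0x6329
  0x6329 + 0x0A34 = 0x06D5D
  0x6D5D + 0x3835 = 0x0A592
  0xA592 + 0xCA87 = 0x17019 → wrap carry → 0x701A
One's-complement sum = 0x701A.
Checksum = ~0x701A & 0xFFFF = 0x8FE5.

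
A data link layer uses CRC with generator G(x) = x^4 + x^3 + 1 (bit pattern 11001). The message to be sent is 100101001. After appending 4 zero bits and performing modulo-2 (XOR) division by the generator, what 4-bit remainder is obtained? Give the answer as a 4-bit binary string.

1000

Append 4 zeros: 1001010010000. Divide by 11001 (XOR where the leading bit is 1):
  pos 0: 10010 XOR 11001 = 01011
  pos 1: 10111 XOR 11001 = 01110
  pos 2: 11100 XOR 11001 = 00101
  pos 4: 10101 XOR 11001 = 01100
  pos 5: 11000 XOR 11001 = 00001
Remainder (last 4 bits) = 1000. This is the CRC / FCS.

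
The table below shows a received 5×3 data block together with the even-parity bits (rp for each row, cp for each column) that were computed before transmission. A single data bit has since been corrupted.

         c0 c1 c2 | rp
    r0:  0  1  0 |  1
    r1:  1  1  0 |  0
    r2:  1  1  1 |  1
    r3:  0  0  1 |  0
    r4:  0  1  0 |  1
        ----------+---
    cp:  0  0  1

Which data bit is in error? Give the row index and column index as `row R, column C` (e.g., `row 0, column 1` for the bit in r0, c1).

Recompute each row's even parity and compare to rp:
  r0: data parity 1, sent rp 1 → ok
  r1: data parity 0, sent rp 0 → ok
  r2: data parity 1, sent rp 1 → ok
  r3: data parity 1, sent rp 0 → mismatch
  r4: data parity 1, sent rp 1 → ok
Recompute each column's even parity and compare to cp:
  c0: data parity 0, sent cp 0 → ok
  c1: data parity 0, sent cp 0 → ok
  c2: data parity 0, sent cp 1 → mismatch
Exactly one row (r3) and one column (c2) fail → the flipped bit is at their intersection.

row 3, column 2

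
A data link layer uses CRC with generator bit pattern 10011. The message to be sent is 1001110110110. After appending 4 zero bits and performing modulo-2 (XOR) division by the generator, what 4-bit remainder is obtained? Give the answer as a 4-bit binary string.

1011

Append 4 zeros: 10011101101100000. Divide by 10011 (XOR where the leading bit is 1):
  pos 0: 10011 XOR 10011 = 00000
  pos 5: 10110 XOR 10011 = 00101
  pos 7: 10111 XOR 10011 = 00100
  pos 9: 10000 XOR 10011 = 00011
  pos 12: 11000 XOR 10011 = 01011
Remainder (last 4 bits) = 1011. This is the CRC / FCS.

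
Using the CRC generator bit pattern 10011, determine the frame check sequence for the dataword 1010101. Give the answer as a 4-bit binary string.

Append 4 zeros: 10101010000. Divide by 10011 (XOR where the leading bit is 1):
  pos 0: 10101 XOR 10011 = 00110
  pos 2: 11001 XOR 10011 = 01010
  pos 3: 10100 XOR 10011 = 00111
  pos 5: 11100 XOR 10011 = 01111
  pos 6: 11110 XOR 10011 = 01101
Remainder (last 4 bits) = 1101. This is the CRC / FCS.

1101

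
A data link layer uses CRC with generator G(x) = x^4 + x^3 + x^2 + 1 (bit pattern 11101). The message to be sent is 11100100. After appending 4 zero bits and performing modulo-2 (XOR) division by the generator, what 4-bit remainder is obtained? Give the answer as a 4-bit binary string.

Append 4 zeros: 111001000000. Divide by 11101 (XOR where the leading bit is 1):
  pos 0: 11100 XOR 11101 = 00001
  pos 4: 11000 XOR 11101 = 00101
  pos 6: 10100 XOR 11101 = 01001
  pos 7: 10010 XOR 11101 = 01111
Remainder (last 4 bits) = 1111. This is the CRC / FCS.

1111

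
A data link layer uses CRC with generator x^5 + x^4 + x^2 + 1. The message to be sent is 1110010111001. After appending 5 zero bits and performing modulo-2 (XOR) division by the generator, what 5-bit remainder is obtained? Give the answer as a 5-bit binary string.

00110

Append 5 zeros: 111001011100100000. Divide by 110101 (XOR where the leading bit is 1):
  pos 0: 111001 XOR 110101 = 001100
  pos 2: 110001 XOR 110101 = 000100
  pos 5: 100110 XOR 110101 = 010011
  pos 6: 100110 XOR 110101 = 010011
  pos 7: 100111 XOR 110101 = 010010
  pos 8: 100100 XOR 110101 = 010001
  pos 9: 100010 XOR 110101 = 010111
  pos 10: 101110 XOR 110101 = 011011
  pos 11: 110110 XOR 110101 = 000011
Remainder (last 5 bits) = 00110. This is the CRC / FCS.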